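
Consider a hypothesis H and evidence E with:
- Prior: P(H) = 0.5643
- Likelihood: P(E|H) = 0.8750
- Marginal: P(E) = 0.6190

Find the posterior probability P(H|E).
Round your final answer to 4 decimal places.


Using Bayes' theorem:

P(H|E) = P(E|H) × P(H) / P(E)
       = 0.8750 × 0.5643 / 0.6190
       = 0.49376250 / 0.6190
       = 0.7977

The evidence strengthens our belief in H.
Prior: 0.5643 → Posterior: 0.7977


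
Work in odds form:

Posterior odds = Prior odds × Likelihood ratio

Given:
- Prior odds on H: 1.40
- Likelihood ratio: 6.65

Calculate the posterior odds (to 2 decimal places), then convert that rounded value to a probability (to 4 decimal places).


Step 1: Calculate posterior odds
Posterior odds = Prior odds × LR
               = 1.40 × 6.65
               = 9.31

Step 2: Convert to probability
P(H|E) = Posterior odds / (1 + Posterior odds)
       = 9.31 / (1 + 9.31)
       = 9.31 / 10.31
       = 0.9030

The evidence increased P(H) from 0.5833 to 0.9030.


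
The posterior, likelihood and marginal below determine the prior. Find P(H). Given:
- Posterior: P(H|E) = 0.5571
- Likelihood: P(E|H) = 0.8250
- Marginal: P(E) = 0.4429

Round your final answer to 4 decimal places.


From Bayes' theorem: P(H|E) = P(E|H) × P(H) / P(E)

Rearranging for P(H):
P(H) = P(H|E) × P(E) / P(E|H)
     = 0.5571 × 0.4429 / 0.8250
     = 0.24673959 / 0.8250
     = 0.2991


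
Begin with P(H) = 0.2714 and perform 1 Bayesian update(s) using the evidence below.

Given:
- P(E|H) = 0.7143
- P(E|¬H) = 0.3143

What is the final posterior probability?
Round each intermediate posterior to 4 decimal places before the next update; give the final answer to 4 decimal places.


Sequential Bayesian updating:

Initial prior: P(H) = 0.2714

Update 1:
  P(E) = 0.7143 × 0.2714 + 0.3143 × 0.7286 = 0.19386102 + 0.22899898 = 0.42286000
  P(H|E) = 0.19386102 / 0.42286000 = 0.4585

Final posterior: 0.4585


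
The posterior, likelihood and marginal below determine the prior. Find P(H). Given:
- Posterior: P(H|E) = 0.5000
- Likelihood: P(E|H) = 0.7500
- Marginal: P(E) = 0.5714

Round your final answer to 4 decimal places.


From Bayes' theorem: P(H|E) = P(E|H) × P(H) / P(E)

Rearranging for P(H):
P(H) = P(H|E) × P(E) / P(E|H)
     = 0.5000 × 0.5714 / 0.7500
     = 0.28570000 / 0.7500
     = 0.3809


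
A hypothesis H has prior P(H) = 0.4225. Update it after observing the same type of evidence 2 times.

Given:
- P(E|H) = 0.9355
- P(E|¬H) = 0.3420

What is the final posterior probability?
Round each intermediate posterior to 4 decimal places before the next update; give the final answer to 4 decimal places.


Sequential Bayesian updating:

Initial prior: P(H) = 0.4225

Update 1:
  P(E) = 0.9355 × 0.4225 + 0.3420 × 0.5775 = 0.39524875 + 0.19750500 = 0.59275375
  P(H|E) = 0.39524875 / 0.59275375 = 0.6668

Update 2:
  P(E) = 0.9355 × 0.6668 + 0.3420 × 0.3332 = 0.62379140 + 0.11395440 = 0.73774580
  P(H|E) = 0.62379140 / 0.73774580 = 0.8455

Final posterior: 0.8455


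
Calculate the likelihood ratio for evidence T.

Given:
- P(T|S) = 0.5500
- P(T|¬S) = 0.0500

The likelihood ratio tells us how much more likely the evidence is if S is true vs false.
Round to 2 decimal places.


Likelihood Ratio (LR) = P(T|S) / P(T|¬S)

LR = 0.5500 / 0.0500
   = 11.00

The evidence is 11.00 times more likely if S is true than if S is false.
Because LR exceeds 1, T is evidence for S.


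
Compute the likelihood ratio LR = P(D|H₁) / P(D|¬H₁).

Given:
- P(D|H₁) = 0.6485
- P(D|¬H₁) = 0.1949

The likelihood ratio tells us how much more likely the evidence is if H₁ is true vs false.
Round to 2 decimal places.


Likelihood Ratio (LR) = P(D|H₁) / P(D|¬H₁)

LR = 0.6485 / 0.1949
   = 3.33

The evidence is 3.33 times more likely if H₁ is true than if H₁ is false.
Since LR > 1, the evidence supports H₁ over ¬H₁.


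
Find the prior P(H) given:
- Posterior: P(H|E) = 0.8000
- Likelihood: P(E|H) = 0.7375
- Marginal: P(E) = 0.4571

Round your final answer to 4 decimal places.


From Bayes' theorem: P(H|E) = P(E|H) × P(H) / P(E)

Rearranging for P(H):
P(H) = P(H|E) × P(E) / P(E|H)
     = 0.8000 × 0.4571 / 0.7375
     = 0.36568000 / 0.7375
     = 0.4958


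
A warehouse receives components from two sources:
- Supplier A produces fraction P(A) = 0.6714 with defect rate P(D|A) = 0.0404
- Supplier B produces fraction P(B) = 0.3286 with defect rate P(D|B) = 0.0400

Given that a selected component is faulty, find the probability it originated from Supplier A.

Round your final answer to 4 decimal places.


Let A = from Supplier A, D = faulty

Given:
- P(A) = 0.6714, P(B) = 0.3286
- P(D|A) = 0.0404, P(D|B) = 0.0400

Step 1: Find P(D)
P(D) = P(D|A)P(A) + P(D|B)P(B)
     = 0.0404 × 0.6714 + 0.0400 × 0.3286
     = 0.02712456 + 0.01314400
     = 0.04026856

Step 2: Apply Bayes' theorem
P(A|D) = P(D|A)P(A) / P(D)
       = 0.02712456 / 0.04026856
       = 0.6736


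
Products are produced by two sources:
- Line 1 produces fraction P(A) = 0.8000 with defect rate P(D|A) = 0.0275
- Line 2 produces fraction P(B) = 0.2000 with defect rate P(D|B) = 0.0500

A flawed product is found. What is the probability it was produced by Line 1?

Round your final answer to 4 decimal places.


Let A = from Line 1, D = flawed

Given:
- P(A) = 0.8000, P(B) = 0.2000
- P(D|A) = 0.0275, P(D|B) = 0.0500

Step 1: Find P(D)
P(D) = P(D|A)P(A) + P(D|B)P(B)
     = 0.0275 × 0.8000 + 0.0500 × 0.2000
     = 0.02200000 + 0.01000000
     = 0.03200000

Step 2: Apply Bayes' theorem
P(A|D) = P(D|A)P(A) / P(D)
       = 0.02200000 / 0.03200000
       = 0.6875


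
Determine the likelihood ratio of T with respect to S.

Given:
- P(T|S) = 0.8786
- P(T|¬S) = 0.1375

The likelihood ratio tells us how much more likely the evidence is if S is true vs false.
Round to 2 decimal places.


Likelihood Ratio (LR) = P(T|S) / P(T|¬S)

LR = 0.8786 / 0.1375
   = 6.39

The evidence is 6.39 times more likely if S is true than if S is false.
LR > 1, so observing T raises the odds in favor of S.


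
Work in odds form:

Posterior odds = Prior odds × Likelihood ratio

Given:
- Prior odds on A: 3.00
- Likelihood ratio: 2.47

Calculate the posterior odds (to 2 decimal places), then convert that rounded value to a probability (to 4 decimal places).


Step 1: Calculate posterior odds
Posterior odds = Prior odds × LR
               = 3.00 × 2.47
               = 7.41

Step 2: Convert to probability
P(A|E) = Posterior odds / (1 + Posterior odds)
       = 7.41 / (1 + 7.41)
       = 7.41 / 8.41
       = 0.8811

The evidence increased P(A) from 0.7500 to 0.8811.


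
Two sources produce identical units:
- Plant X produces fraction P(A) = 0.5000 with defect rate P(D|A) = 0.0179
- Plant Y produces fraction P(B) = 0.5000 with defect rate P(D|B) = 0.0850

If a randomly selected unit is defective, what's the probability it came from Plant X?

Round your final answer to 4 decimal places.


Let A = from Plant X, D = defective

Given:
- P(A) = 0.5000, P(B) = 0.5000
- P(D|A) = 0.0179, P(D|B) = 0.0850

Step 1: Find P(D)
P(D) = P(D|A)P(A) + P(D|B)P(B)
     = 0.0179 × 0.5000 + 0.0850 × 0.5000
     = 0.00895000 + 0.04250000
     = 0.05145000

Step 2: Apply Bayes' theorem
P(A|D) = P(D|A)P(A) / P(D)
       = 0.00895000 / 0.05145000
       = 0.1740


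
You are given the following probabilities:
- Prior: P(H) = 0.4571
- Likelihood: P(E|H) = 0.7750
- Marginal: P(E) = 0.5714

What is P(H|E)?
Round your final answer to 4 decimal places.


Using Bayes' theorem:

P(H|E) = P(E|H) × P(H) / P(E)
       = 0.7750 × 0.4571 / 0.5714
       = 0.35425250 / 0.5714
       = 0.6200

The evidence strengthens our belief in H.
Prior: 0.4571 → Posterior: 0.6200


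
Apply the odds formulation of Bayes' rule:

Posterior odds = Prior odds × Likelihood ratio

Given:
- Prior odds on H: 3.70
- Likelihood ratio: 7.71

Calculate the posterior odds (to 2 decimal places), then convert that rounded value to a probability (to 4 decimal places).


Step 1: Calculate posterior odds
Posterior odds = Prior odds × LR
               = 3.70 × 7.71
               = 28.53

Step 2: Convert to probability
P(H|E) = Posterior odds / (1 + Posterior odds)
       = 28.53 / (1 + 28.53)
       = 28.53 / 29.53
       = 0.9661

The evidence increased P(H) from 0.7872 to 0.9661.


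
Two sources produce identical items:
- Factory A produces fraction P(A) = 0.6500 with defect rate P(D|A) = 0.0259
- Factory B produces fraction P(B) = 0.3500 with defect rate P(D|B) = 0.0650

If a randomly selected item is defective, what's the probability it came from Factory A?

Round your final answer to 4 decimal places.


Let A = from Factory A, D = defective

Given:
- P(A) = 0.6500, P(B) = 0.3500
- P(D|A) = 0.0259, P(D|B) = 0.0650

Step 1: Find P(D)
P(D) = P(D|A)P(A) + P(D|B)P(B)
     = 0.0259 × 0.6500 + 0.0650 × 0.3500
     = 0.01683500 + 0.02275000
     = 0.03958500

Step 2: Apply Bayes' theorem
P(A|D) = P(D|A)P(A) / P(D)
       = 0.01683500 / 0.03958500
       = 0.4253


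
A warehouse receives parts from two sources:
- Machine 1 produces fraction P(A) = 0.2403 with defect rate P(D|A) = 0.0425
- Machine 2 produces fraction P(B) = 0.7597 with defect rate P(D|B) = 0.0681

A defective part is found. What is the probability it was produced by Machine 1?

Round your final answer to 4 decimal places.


Let A = from Machine 1, D = defective

Given:
- P(A) = 0.2403, P(B) = 0.7597
- P(D|A) = 0.0425, P(D|B) = 0.0681

Step 1: Find P(D)
P(D) = P(D|A)P(A) + P(D|B)P(B)
     = 0.0425 × 0.2403 + 0.0681 × 0.7597
     = 0.01021275 + 0.05173557
     = 0.06194832

Step 2: Apply Bayes' theorem
P(A|D) = P(D|A)P(A) / P(D)
       = 0.01021275 / 0.06194832
       = 0.1649


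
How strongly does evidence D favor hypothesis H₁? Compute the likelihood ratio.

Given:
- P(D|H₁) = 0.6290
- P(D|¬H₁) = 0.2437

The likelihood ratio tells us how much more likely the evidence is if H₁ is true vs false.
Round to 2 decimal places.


Likelihood Ratio (LR) = P(D|H₁) / P(D|¬H₁)

LR = 0.6290 / 0.2437
   = 2.58

The evidence is 2.58 times more likely if H₁ is true than if H₁ is false.
Since LR > 1, the evidence supports H₁ over ¬H₁.


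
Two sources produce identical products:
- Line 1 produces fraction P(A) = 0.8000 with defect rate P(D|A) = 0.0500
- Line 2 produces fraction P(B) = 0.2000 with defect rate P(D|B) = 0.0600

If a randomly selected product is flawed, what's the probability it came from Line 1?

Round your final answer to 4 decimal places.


Let A = from Line 1, D = flawed

Given:
- P(A) = 0.8000, P(B) = 0.2000
- P(D|A) = 0.0500, P(D|B) = 0.0600

Step 1: Find P(D)
P(D) = P(D|A)P(A) + P(D|B)P(B)
     = 0.0500 × 0.8000 + 0.0600 × 0.2000
     = 0.04000000 + 0.01200000
     = 0.05200000

Step 2: Apply Bayes' theorem
P(A|D) = P(D|A)P(A) / P(D)
       = 0.04000000 / 0.05200000
       = 0.7692


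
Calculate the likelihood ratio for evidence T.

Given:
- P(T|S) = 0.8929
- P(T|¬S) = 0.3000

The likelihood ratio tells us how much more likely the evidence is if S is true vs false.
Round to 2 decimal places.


Likelihood Ratio (LR) = P(T|S) / P(T|¬S)

LR = 0.8929 / 0.3000
   = 2.98

The evidence is 2.98 times more likely if S is true than if S is false.
Since LR > 1, the evidence supports S over ¬S.


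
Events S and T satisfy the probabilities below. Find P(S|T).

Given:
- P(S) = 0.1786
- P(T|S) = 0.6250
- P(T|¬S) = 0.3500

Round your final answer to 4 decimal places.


Bayes' theorem: P(S|T) = P(T|S) × P(S) / P(T)

Step 1: Calculate P(T) using law of total probability
P(T) = P(T|S)P(S) + P(T|¬S)P(¬S)
     = 0.6250 × 0.1786 + 0.3500 × 0.8214
     = 0.11162500 + 0.28749000
     = 0.39911500

Step 2: Apply Bayes' theorem
P(S|T) = P(T|S) × P(S) / P(T)
       = 0.11162500 / 0.39911500
       = 0.2797


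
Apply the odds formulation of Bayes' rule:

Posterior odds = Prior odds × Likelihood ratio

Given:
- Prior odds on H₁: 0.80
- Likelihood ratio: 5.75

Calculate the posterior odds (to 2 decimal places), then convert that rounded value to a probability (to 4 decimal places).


Step 1: Calculate posterior odds
Posterior odds = Prior odds × LR
               = 0.80 × 5.75
               = 4.60

Step 2: Convert to probability
P(H₁|E) = Posterior odds / (1 + Posterior odds)
       = 4.60 / (1 + 4.60)
       = 4.60 / 5.60
       = 0.8214

The evidence increased P(H₁) from 0.4444 to 0.8214.


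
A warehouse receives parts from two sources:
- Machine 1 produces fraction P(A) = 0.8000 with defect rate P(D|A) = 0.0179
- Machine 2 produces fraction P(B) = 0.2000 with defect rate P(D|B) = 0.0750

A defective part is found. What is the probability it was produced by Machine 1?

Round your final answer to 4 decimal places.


Let A = from Machine 1, D = defective

Given:
- P(A) = 0.8000, P(B) = 0.2000
- P(D|A) = 0.0179, P(D|B) = 0.0750

Step 1: Find P(D)
P(D) = P(D|A)P(A) + P(D|B)P(B)
     = 0.0179 × 0.8000 + 0.0750 × 0.2000
     = 0.01432000 + 0.01500000
     = 0.02932000

Step 2: Apply Bayes' theorem
P(A|D) = P(D|A)P(A) / P(D)
       = 0.01432000 / 0.02932000
       = 0.4884


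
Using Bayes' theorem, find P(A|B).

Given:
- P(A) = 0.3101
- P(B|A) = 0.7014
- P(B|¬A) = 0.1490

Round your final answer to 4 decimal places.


Bayes' theorem: P(A|B) = P(B|A) × P(A) / P(B)

Step 1: Calculate P(B) using law of total probability
P(B) = P(B|A)P(A) + P(B|¬A)P(¬A)
     = 0.7014 × 0.3101 + 0.1490 × 0.6899
     = 0.21750414 + 0.10279510
     = 0.32029924

Step 2: Apply Bayes' theorem
P(A|B) = P(B|A) × P(A) / P(B)
       = 0.21750414 / 0.32029924
       = 0.6791


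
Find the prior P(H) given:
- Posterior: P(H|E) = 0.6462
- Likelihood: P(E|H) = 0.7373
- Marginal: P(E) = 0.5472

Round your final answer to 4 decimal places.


From Bayes' theorem: P(H|E) = P(E|H) × P(H) / P(E)

Rearranging for P(H):
P(H) = P(H|E) × P(E) / P(E|H)
     = 0.6462 × 0.5472 / 0.7373
     = 0.35360064 / 0.7373
     = 0.4796


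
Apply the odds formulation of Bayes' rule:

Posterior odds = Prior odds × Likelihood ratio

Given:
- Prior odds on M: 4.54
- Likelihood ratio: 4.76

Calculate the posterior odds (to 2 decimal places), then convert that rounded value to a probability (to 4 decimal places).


Step 1: Calculate posterior odds
Posterior odds = Prior odds × LR
               = 4.54 × 4.76
               = 21.61

Step 2: Convert to probability
P(M|E) = Posterior odds / (1 + Posterior odds)
       = 21.61 / (1 + 21.61)
       = 21.61 / 22.61
       = 0.9558

The evidence increased P(M) from 0.8195 to 0.9558.


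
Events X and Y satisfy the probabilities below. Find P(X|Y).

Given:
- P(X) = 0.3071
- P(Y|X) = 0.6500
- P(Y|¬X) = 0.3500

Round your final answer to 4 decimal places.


Bayes' theorem: P(X|Y) = P(Y|X) × P(X) / P(Y)

Step 1: Calculate P(Y) using law of total probability
P(Y) = P(Y|X)P(X) + P(Y|¬X)P(¬X)
     = 0.6500 × 0.3071 + 0.3500 × 0.6929
     = 0.19961500 + 0.24251500
     = 0.44213000

Step 2: Apply Bayes' theorem
P(X|Y) = P(Y|X) × P(X) / P(Y)
       = 0.19961500 / 0.44213000
       = 0.4515


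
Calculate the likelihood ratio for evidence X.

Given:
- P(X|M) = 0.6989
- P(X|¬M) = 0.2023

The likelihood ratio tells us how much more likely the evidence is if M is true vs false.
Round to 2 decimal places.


Likelihood Ratio (LR) = P(X|M) / P(X|¬M)

LR = 0.6989 / 0.2023
   = 3.45

The evidence is 3.45 times more likely if M is true than if M is false.
LR > 1, so observing X raises the odds in favor of M.


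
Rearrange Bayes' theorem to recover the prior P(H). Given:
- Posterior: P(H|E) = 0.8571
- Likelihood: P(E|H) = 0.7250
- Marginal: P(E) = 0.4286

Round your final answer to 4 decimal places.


From Bayes' theorem: P(H|E) = P(E|H) × P(H) / P(E)

Rearranging for P(H):
P(H) = P(H|E) × P(E) / P(E|H)
     = 0.8571 × 0.4286 / 0.7250
     = 0.36735306 / 0.7250
     = 0.5067


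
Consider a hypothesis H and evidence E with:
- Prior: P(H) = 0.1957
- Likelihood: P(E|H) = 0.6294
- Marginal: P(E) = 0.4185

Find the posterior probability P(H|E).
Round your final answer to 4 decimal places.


Using Bayes' theorem:

P(H|E) = P(E|H) × P(H) / P(E)
       = 0.6294 × 0.1957 / 0.4185
       = 0.12317358 / 0.4185
       = 0.2943

The evidence strengthens our belief in H.
Prior: 0.1957 → Posterior: 0.2943


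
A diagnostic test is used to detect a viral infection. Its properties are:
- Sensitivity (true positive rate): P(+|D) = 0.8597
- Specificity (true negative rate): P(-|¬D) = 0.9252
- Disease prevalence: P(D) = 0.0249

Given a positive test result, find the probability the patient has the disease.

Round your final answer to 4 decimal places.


Let D = has disease, + = positive test

Given:
- P(D) = 0.0249 (prevalence)
- P(+|D) = 0.8597 (sensitivity)
- P(-|¬D) = 0.9252 (specificity)
- P(+|¬D) = 0.0748 (false positive rate = 1 - specificity)

Step 1: Find P(+)
P(+) = P(+|D)P(D) + P(+|¬D)P(¬D)
     = 0.8597 × 0.0249 + 0.0748 × 0.9751
     = 0.02140653 + 0.07293748
     = 0.09434401

Step 2: Apply Bayes' theorem for P(D|+)
P(D|+) = P(+|D)P(D) / P(+)
       = 0.02140653 / 0.09434401
       = 0.2269


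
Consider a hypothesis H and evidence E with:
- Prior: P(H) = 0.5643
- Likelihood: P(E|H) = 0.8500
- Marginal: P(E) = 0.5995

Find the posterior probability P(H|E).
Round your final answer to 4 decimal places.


Using Bayes' theorem:

P(H|E) = P(E|H) × P(H) / P(E)
       = 0.8500 × 0.5643 / 0.5995
       = 0.47965500 / 0.5995
       = 0.8001

The evidence strengthens our belief in H.
Prior: 0.5643 → Posterior: 0.8001


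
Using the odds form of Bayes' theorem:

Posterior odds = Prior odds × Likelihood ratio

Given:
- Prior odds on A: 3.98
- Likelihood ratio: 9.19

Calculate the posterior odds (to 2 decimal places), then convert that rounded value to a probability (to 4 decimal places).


Step 1: Calculate posterior odds
Posterior odds = Prior odds × LR
               = 3.98 × 9.19
               = 36.58

Step 2: Convert to probability
P(A|E) = Posterior odds / (1 + Posterior odds)
       = 36.58 / (1 + 36.58)
       = 36.58 / 37.58
       = 0.9734

The evidence increased P(A) from 0.7992 to 0.9734.


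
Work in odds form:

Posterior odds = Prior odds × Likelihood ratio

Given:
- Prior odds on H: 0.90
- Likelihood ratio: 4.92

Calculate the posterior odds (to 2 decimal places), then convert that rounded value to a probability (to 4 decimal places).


Step 1: Calculate posterior odds
Posterior odds = Prior odds × LR
               = 0.90 × 4.92
               = 4.43

Step 2: Convert to probability
P(H|E) = Posterior odds / (1 + Posterior odds)
       = 4.43 / (1 + 4.43)
       = 4.43 / 5.43
       = 0.8158

The evidence increased P(H) from 0.4737 to 0.8158.


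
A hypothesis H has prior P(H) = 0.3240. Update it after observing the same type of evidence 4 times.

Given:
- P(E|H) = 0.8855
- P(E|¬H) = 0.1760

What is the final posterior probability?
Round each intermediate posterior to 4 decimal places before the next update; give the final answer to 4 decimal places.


Sequential Bayesian updating:

Initial prior: P(H) = 0.3240

Update 1:
  P(E) = 0.8855 × 0.3240 + 0.1760 × 0.6760 = 0.28690200 + 0.11897600 = 0.40587800
  P(H|E) = 0.28690200 / 0.40587800 = 0.7069

Update 2:
  P(E) = 0.8855 × 0.7069 + 0.1760 × 0.2931 = 0.62595995 + 0.05158560 = 0.67754555
  P(H|E) = 0.62595995 / 0.67754555 = 0.9239

Update 3:
  P(E) = 0.8855 × 0.9239 + 0.1760 × 0.0761 = 0.81811345 + 0.01339360 = 0.83150705
  P(H|E) = 0.81811345 / 0.83150705 = 0.9839

Update 4:
  P(E) = 0.8855 × 0.9839 + 0.1760 × 0.0161 = 0.87124345 + 0.00283360 = 0.87407705
  P(H|E) = 0.87124345 / 0.87407705 = 0.9968

Final posterior: 0.9968


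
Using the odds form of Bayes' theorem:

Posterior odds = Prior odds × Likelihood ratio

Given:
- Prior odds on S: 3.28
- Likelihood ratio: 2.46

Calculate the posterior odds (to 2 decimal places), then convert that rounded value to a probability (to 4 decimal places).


Step 1: Calculate posterior odds
Posterior odds = Prior odds × LR
               = 3.28 × 2.46
               = 8.07

Step 2: Convert to probability
P(S|E) = Posterior odds / (1 + Posterior odds)
       = 8.07 / (1 + 8.07)
       = 8.07 / 9.07
       = 0.8897

The evidence increased P(S) from 0.7664 to 0.8897.


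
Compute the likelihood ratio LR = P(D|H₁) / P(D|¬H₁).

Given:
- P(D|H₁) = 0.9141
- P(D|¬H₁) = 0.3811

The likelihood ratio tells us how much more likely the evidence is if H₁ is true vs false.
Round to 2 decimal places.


Likelihood Ratio (LR) = P(D|H₁) / P(D|¬H₁)

LR = 0.9141 / 0.3811
   = 2.40

The evidence is 2.40 times more likely if H₁ is true than if H₁ is false.
LR > 1, so observing D raises the odds in favor of H₁.


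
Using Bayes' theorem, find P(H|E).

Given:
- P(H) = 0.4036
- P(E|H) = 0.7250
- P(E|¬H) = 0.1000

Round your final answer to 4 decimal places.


Bayes' theorem: P(H|E) = P(E|H) × P(H) / P(E)

Step 1: Calculate P(E) using law of total probability
P(E) = P(E|H)P(H) + P(E|¬H)P(¬H)
     = 0.7250 × 0.4036 + 0.1000 × 0.5964
     = 0.29261000 + 0.05964000
     = 0.35225000

Step 2: Apply Bayes' theorem
P(H|E) = P(E|H) × P(H) / P(E)
       = 0.29261000 / 0.35225000
       = 0.8307


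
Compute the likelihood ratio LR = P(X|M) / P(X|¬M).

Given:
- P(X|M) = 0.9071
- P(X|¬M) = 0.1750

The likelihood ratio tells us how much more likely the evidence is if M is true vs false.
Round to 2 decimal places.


Likelihood Ratio (LR) = P(X|M) / P(X|¬M)

LR = 0.9071 / 0.1750
   = 5.18

The evidence is 5.18 times more likely if M is true than if M is false.
Because LR exceeds 1, X is evidence for M.


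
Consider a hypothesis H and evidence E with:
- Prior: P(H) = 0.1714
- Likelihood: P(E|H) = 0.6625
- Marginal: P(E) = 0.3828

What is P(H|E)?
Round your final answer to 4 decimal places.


Using Bayes' theorem:

P(H|E) = P(E|H) × P(H) / P(E)
       = 0.6625 × 0.1714 / 0.3828
       = 0.11355250 / 0.3828
       = 0.2966

The evidence strengthens our belief in H.
Prior: 0.1714 → Posterior: 0.2966


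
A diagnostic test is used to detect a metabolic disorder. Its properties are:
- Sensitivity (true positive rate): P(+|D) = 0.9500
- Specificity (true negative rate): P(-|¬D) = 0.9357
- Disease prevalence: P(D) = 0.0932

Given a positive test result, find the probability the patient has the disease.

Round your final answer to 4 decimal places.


Let D = has disease, + = positive test

Given:
- P(D) = 0.0932 (prevalence)
- P(+|D) = 0.9500 (sensitivity)
- P(-|¬D) = 0.9357 (specificity)
- P(+|¬D) = 0.0643 (false positive rate = 1 - specificity)

Step 1: Find P(+)
P(+) = P(+|D)P(D) + P(+|¬D)P(¬D)
     = 0.9500 × 0.0932 + 0.0643 × 0.9068
     = 0.08854000 + 0.05830724
     = 0.14684724

Step 2: Apply Bayes' theorem for P(D|+)
P(D|+) = P(+|D)P(D) / P(+)
       = 0.08854000 / 0.14684724
       = 0.6029


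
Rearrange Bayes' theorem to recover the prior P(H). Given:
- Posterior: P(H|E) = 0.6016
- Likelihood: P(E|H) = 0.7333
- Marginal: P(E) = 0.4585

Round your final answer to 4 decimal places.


From Bayes' theorem: P(H|E) = P(E|H) × P(H) / P(E)

Rearranging for P(H):
P(H) = P(H|E) × P(E) / P(E|H)
     = 0.6016 × 0.4585 / 0.7333
     = 0.27583360 / 0.7333
     = 0.3762


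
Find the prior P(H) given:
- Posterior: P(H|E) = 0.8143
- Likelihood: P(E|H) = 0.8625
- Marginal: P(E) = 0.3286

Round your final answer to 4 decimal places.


From Bayes' theorem: P(H|E) = P(E|H) × P(H) / P(E)

Rearranging for P(H):
P(H) = P(H|E) × P(E) / P(E|H)
     = 0.8143 × 0.3286 / 0.8625
     = 0.26757898 / 0.8625
     = 0.3102


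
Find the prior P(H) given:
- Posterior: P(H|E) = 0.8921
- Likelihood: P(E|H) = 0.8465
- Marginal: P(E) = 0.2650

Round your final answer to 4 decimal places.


From Bayes' theorem: P(H|E) = P(E|H) × P(H) / P(E)

Rearranging for P(H):
P(H) = P(H|E) × P(E) / P(E|H)
     = 0.8921 × 0.2650 / 0.8465
     = 0.23640650 / 0.8465
     = 0.2793


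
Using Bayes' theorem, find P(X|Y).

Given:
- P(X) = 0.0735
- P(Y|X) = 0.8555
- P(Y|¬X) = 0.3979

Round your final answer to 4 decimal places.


Bayes' theorem: P(X|Y) = P(Y|X) × P(X) / P(Y)

Step 1: Calculate P(Y) using law of total probability
P(Y) = P(Y|X)P(X) + P(Y|¬X)P(¬X)
     = 0.8555 × 0.0735 + 0.3979 × 0.9265
     = 0.06287925 + 0.36865435
     = 0.43153360

Step 2: Apply Bayes' theorem
P(X|Y) = P(Y|X) × P(X) / P(Y)
       = 0.06287925 / 0.43153360
       = 0.1457


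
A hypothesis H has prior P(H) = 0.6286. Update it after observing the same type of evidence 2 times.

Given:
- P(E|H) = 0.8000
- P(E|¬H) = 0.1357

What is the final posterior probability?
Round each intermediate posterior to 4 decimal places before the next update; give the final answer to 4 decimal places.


Sequential Bayesian updating:

Initial prior: P(H) = 0.6286

Update 1:
  P(E) = 0.8000 × 0.6286 + 0.1357 × 0.3714 = 0.50288000 + 0.05039898 = 0.55327898
  P(H|E) = 0.50288000 / 0.55327898 = 0.9089

Update 2:
  P(E) = 0.8000 × 0.9089 + 0.1357 × 0.0911 = 0.72712000 + 0.01236227 = 0.73948227
  P(H|E) = 0.72712000 / 0.73948227 = 0.9833

Final posterior: 0.9833


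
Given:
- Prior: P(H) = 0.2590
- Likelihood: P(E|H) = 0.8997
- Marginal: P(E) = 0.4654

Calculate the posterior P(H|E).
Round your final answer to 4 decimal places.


Using Bayes' theorem:

P(H|E) = P(E|H) × P(H) / P(E)
       = 0.8997 × 0.2590 / 0.4654
       = 0.23302230 / 0.4654
       = 0.5007

The evidence strengthens our belief in H.
Prior: 0.2590 → Posterior: 0.5007


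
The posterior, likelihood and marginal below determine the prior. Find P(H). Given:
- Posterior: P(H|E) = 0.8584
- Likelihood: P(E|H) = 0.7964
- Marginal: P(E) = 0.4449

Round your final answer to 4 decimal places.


From Bayes' theorem: P(H|E) = P(E|H) × P(H) / P(E)

Rearranging for P(H):
P(H) = P(H|E) × P(E) / P(E|H)
     = 0.8584 × 0.4449 / 0.7964
     = 0.38190216 / 0.7964
     = 0.4795


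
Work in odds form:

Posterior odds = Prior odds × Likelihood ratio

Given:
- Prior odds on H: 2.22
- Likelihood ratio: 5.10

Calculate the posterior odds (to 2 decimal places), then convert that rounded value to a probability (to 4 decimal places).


Step 1: Calculate posterior odds
Posterior odds = Prior odds × LR
               = 2.22 × 5.10
               = 11.32

Step 2: Convert to probability
P(H|E) = Posterior odds / (1 + Posterior odds)
       = 11.32 / (1 + 11.32)
       = 11.32 / 12.32
       = 0.9188

The evidence increased P(H) from 0.6894 to 0.9188.


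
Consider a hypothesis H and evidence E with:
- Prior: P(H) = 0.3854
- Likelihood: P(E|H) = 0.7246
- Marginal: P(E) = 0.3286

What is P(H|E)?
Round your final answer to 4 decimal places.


Using Bayes' theorem:

P(H|E) = P(E|H) × P(H) / P(E)
       = 0.7246 × 0.3854 / 0.3286
       = 0.27926084 / 0.3286
       = 0.8499

The evidence strengthens our belief in H.
Prior: 0.3854 → Posterior: 0.8499


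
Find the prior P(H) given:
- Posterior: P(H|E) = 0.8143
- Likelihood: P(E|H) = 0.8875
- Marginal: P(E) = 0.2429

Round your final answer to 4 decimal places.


From Bayes' theorem: P(H|E) = P(E|H) × P(H) / P(E)

Rearranging for P(H):
P(H) = P(H|E) × P(E) / P(E|H)
     = 0.8143 × 0.2429 / 0.8875
     = 0.19779347 / 0.8875
     = 0.2229


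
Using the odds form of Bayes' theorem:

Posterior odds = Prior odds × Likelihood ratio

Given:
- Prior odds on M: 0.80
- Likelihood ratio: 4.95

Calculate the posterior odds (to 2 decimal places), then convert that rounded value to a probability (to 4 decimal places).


Step 1: Calculate posterior odds
Posterior odds = Prior odds × LR
               = 0.80 × 4.95
               = 3.96

Step 2: Convert to probability
P(M|E) = Posterior odds / (1 + Posterior odds)
       = 3.96 / (1 + 3.96)
       = 3.96 / 4.96
       = 0.7984

The evidence increased P(M) from 0.4444 to 0.7984.


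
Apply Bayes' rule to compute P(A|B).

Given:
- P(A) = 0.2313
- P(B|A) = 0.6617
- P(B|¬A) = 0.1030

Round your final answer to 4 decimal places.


Bayes' theorem: P(A|B) = P(B|A) × P(A) / P(B)

Step 1: Calculate P(B) using law of total probability
P(B) = P(B|A)P(A) + P(B|¬A)P(¬A)
     = 0.6617 × 0.2313 + 0.1030 × 0.7687
     = 0.15305121 + 0.07917610
     = 0.23222731

Step 2: Apply Bayes' theorem
P(A|B) = P(B|A) × P(A) / P(B)
       = 0.15305121 / 0.23222731
       = 0.6591


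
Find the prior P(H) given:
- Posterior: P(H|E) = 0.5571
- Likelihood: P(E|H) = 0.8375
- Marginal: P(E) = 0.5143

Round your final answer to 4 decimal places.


From Bayes' theorem: P(H|E) = P(E|H) × P(H) / P(E)

Rearranging for P(H):
P(H) = P(H|E) × P(E) / P(E|H)
     = 0.5571 × 0.5143 / 0.8375
     = 0.28651653 / 0.8375
     = 0.3421


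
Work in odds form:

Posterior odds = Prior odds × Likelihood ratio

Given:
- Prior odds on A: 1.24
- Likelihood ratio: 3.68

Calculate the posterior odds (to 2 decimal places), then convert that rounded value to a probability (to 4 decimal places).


Step 1: Calculate posterior odds
Posterior odds = Prior odds × LR
               = 1.24 × 3.68
               = 4.56

Step 2: Convert to probability
P(A|E) = Posterior odds / (1 + Posterior odds)
       = 4.56 / (1 + 4.56)
       = 4.56 / 5.56
       = 0.8201

The evidence increased P(A) from 0.5536 to 0.8201.


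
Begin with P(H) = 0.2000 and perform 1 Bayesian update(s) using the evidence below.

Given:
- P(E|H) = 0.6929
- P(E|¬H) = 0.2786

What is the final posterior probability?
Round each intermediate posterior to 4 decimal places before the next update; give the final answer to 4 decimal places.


Sequential Bayesian updating:

Initial prior: P(H) = 0.2000

Update 1:
  P(E) = 0.6929 × 0.2000 + 0.2786 × 0.8000 = 0.13858000 + 0.22288000 = 0.36146000
  P(H|E) = 0.13858000 / 0.36146000 = 0.3834

Final posterior: 0.3834


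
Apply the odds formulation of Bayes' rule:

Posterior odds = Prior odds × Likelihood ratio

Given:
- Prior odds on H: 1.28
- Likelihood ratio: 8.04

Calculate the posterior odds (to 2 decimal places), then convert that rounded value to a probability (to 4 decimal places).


Step 1: Calculate posterior odds
Posterior odds = Prior odds × LR
               = 1.28 × 8.04
               = 10.29

Step 2: Convert to probability
P(H|E) = Posterior odds / (1 + Posterior odds)
       = 10.29 / (1 + 10.29)
       = 10.29 / 11.29
       = 0.9114

The evidence increased P(H) from 0.5614 to 0.9114.


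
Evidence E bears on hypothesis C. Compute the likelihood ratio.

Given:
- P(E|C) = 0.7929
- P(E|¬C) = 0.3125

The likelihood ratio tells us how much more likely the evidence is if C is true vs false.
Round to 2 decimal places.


Likelihood Ratio (LR) = P(E|C) / P(E|¬C)

LR = 0.7929 / 0.3125
   = 2.54

The evidence is 2.54 times more likely if C is true than if C is false.
Since LR > 1, the evidence supports C over ¬C.


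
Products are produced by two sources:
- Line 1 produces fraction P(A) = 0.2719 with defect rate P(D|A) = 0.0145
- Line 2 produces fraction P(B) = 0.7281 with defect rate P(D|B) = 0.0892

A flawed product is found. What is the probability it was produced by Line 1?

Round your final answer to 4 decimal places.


Let A = from Line 1, D = flawed

Given:
- P(A) = 0.2719, P(B) = 0.7281
- P(D|A) = 0.0145, P(D|B) = 0.0892

Step 1: Find P(D)
P(D) = P(D|A)P(A) + P(D|B)P(B)
     = 0.0145 × 0.2719 + 0.0892 × 0.7281
     = 0.00394255 + 0.06494652
     = 0.06888907

Step 2: Apply Bayes' theorem
P(A|D) = P(D|A)P(A) / P(D)
       = 0.00394255 / 0.06888907
       = 0.0572


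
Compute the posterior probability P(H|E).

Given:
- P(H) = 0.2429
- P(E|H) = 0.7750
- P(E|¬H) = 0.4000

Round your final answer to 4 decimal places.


Bayes' theorem: P(H|E) = P(E|H) × P(H) / P(E)

Step 1: Calculate P(E) using law of total probability
P(E) = P(E|H)P(H) + P(E|¬H)P(¬H)
     = 0.7750 × 0.2429 + 0.4000 × 0.7571
     = 0.18824750 + 0.30284000
     = 0.49108750

Step 2: Apply Bayes' theorem
P(H|E) = P(E|H) × P(H) / P(E)
       = 0.18824750 / 0.49108750
       = 0.3833


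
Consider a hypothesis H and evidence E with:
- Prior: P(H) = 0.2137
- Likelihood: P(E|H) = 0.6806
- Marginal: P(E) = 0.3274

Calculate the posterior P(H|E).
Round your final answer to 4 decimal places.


Using Bayes' theorem:

P(H|E) = P(E|H) × P(H) / P(E)
       = 0.6806 × 0.2137 / 0.3274
       = 0.14544422 / 0.3274
       = 0.4442

The evidence strengthens our belief in H.
Prior: 0.2137 → Posterior: 0.4442


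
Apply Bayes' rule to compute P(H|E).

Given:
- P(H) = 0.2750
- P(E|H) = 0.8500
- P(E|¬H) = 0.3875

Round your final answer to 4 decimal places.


Bayes' theorem: P(H|E) = P(E|H) × P(H) / P(E)

Step 1: Calculate P(E) using law of total probability
P(E) = P(E|H)P(H) + P(E|¬H)P(¬H)
     = 0.8500 × 0.2750 + 0.3875 × 0.7250
     = 0.23375000 + 0.28093750
     = 0.51468750

Step 2: Apply Bayes' theorem
P(H|E) = P(E|H) × P(H) / P(E)
       = 0.23375000 / 0.51468750
       = 0.4542


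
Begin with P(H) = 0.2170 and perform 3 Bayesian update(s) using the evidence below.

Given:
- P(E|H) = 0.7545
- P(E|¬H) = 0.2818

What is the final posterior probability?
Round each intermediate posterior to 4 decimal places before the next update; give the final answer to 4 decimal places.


Sequential Bayesian updating:

Initial prior: P(H) = 0.2170

Update 1:
  P(E) = 0.7545 × 0.2170 + 0.2818 × 0.7830 = 0.16372650 + 0.22064940 = 0.38437590
  P(H|E) = 0.16372650 / 0.38437590 = 0.4260

Update 2:
  P(E) = 0.7545 × 0.4260 + 0.2818 × 0.5740 = 0.32141700 + 0.16175320 = 0.48317020
  P(H|E) = 0.32141700 / 0.48317020 = 0.6652

Update 3:
  P(E) = 0.7545 × 0.6652 + 0.2818 × 0.3348 = 0.50189340 + 0.09434664 = 0.59624004
  P(H|E) = 0.50189340 / 0.59624004 = 0.8418

Final posterior: 0.8418


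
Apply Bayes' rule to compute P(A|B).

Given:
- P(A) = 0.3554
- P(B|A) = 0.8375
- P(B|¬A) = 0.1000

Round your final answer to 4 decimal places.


Bayes' theorem: P(A|B) = P(B|A) × P(A) / P(B)

Step 1: Calculate P(B) using law of total probability
P(B) = P(B|A)P(A) + P(B|¬A)P(¬A)
     = 0.8375 × 0.3554 + 0.1000 × 0.6446
     = 0.29764750 + 0.06446000
     = 0.36210750

Step 2: Apply Bayes' theorem
P(A|B) = P(B|A) × P(A) / P(B)
       = 0.29764750 / 0.36210750
       = 0.8220


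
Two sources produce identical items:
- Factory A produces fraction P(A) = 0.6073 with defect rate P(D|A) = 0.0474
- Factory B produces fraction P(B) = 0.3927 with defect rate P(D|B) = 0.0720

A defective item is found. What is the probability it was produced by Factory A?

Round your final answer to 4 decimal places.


Let A = from Factory A, D = defective

Given:
- P(A) = 0.6073, P(B) = 0.3927
- P(D|A) = 0.0474, P(D|B) = 0.0720

Step 1: Find P(D)
P(D) = P(D|A)P(A) + P(D|B)P(B)
     = 0.0474 × 0.6073 + 0.0720 × 0.3927
     = 0.02878602 + 0.02827440
     = 0.05706042

Step 2: Apply Bayes' theorem
P(A|D) = P(D|A)P(A) / P(D)
       = 0.02878602 / 0.05706042
       = 0.5045


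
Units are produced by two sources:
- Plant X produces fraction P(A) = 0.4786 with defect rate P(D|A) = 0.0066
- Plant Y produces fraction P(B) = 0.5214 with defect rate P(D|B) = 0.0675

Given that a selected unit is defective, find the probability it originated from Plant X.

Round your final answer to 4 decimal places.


Let A = from Plant X, D = defective

Given:
- P(A) = 0.4786, P(B) = 0.5214
- P(D|A) = 0.0066, P(D|B) = 0.0675

Step 1: Find P(D)
P(D) = P(D|A)P(A) + P(D|B)P(B)
     = 0.0066 × 0.4786 + 0.0675 × 0.5214
     = 0.00315876 + 0.03519450
     = 0.03835326

Step 2: Apply Bayes' theorem
P(A|D) = P(D|A)P(A) / P(D)
       = 0.00315876 / 0.03835326
       = 0.0824


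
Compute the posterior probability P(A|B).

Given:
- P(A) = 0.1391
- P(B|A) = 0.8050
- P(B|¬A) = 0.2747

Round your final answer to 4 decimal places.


Bayes' theorem: P(A|B) = P(B|A) × P(A) / P(B)

Step 1: Calculate P(B) using law of total probability
P(B) = P(B|A)P(A) + P(B|¬A)P(¬A)
     = 0.8050 × 0.1391 + 0.2747 × 0.8609
     = 0.11197550 + 0.23648923
     = 0.34846473

Step 2: Apply Bayes' theorem
P(A|B) = P(B|A) × P(A) / P(B)
       = 0.11197550 / 0.34846473
       = 0.3213


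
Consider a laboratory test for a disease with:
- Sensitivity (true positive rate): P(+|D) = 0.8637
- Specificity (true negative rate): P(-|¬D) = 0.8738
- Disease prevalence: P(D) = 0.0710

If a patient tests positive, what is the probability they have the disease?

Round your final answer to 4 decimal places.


Let D = has disease, + = positive test

Given:
- P(D) = 0.0710 (prevalence)
- P(+|D) = 0.8637 (sensitivity)
- P(-|¬D) = 0.8738 (specificity)
- P(+|¬D) = 0.1262 (false positive rate = 1 - specificity)

Step 1: Find P(+)
P(+) = P(+|D)P(D) + P(+|¬D)P(¬D)
     = 0.8637 × 0.0710 + 0.1262 × 0.9290
     = 0.06132270 + 0.11723980
     = 0.17856250

Step 2: Apply Bayes' theorem for P(D|+)
P(D|+) = P(+|D)P(D) / P(+)
       = 0.06132270 / 0.17856250
       = 0.3434


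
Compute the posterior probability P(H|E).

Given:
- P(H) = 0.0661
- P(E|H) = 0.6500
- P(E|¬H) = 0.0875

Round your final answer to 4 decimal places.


Bayes' theorem: P(H|E) = P(E|H) × P(H) / P(E)

Step 1: Calculate P(E) using law of total probability
P(E) = P(E|H)P(H) + P(E|¬H)P(¬H)
     = 0.6500 × 0.0661 + 0.0875 × 0.9339
     = 0.04296500 + 0.08171625
     = 0.12468125

Step 2: Apply Bayes' theorem
P(H|E) = P(E|H) × P(H) / P(E)
       = 0.04296500 / 0.12468125
       = 0.3446


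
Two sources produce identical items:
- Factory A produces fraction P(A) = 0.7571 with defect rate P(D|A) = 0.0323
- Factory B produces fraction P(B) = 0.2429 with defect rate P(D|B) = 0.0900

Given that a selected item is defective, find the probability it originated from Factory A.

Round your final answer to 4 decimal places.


Let A = from Factory A, D = defective

Given:
- P(A) = 0.7571, P(B) = 0.2429
- P(D|A) = 0.0323, P(D|B) = 0.0900

Step 1: Find P(D)
P(D) = P(D|A)P(A) + P(D|B)P(B)
     = 0.0323 × 0.7571 + 0.0900 × 0.2429
     = 0.02445433 + 0.02186100
     = 0.04631533

Step 2: Apply Bayes' theorem
P(A|D) = P(D|A)P(A) / P(D)
       = 0.02445433 / 0.04631533
       = 0.5280


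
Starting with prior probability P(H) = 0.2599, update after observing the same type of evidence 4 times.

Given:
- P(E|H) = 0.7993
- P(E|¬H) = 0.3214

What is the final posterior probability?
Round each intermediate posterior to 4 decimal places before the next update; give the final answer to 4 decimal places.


Sequential Bayesian updating:

Initial prior: P(H) = 0.2599

Update 1:
  P(E) = 0.7993 × 0.2599 + 0.3214 × 0.7401 = 0.20773807 + 0.23786814 = 0.44560621
  P(H|E) = 0.20773807 / 0.44560621 = 0.4662

Update 2:
  P(E) = 0.7993 × 0.4662 + 0.3214 × 0.5338 = 0.37263366 + 0.17156332 = 0.54419698
  P(H|E) = 0.37263366 / 0.54419698 = 0.6847

Update 3:
  P(E) = 0.7993 × 0.6847 + 0.3214 × 0.3153 = 0.54728071 + 0.10133742 = 0.64861813
  P(H|E) = 0.54728071 / 0.64861813 = 0.8438

Update 4:
  P(E) = 0.7993 × 0.8438 + 0.3214 × 0.1562 = 0.67444934 + 0.05020268 = 0.72465202
  P(H|E) = 0.67444934 / 0.72465202 = 0.9307

Final posterior: 0.9307


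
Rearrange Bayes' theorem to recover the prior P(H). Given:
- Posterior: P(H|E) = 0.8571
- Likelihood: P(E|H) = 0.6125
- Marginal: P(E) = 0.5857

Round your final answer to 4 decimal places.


From Bayes' theorem: P(H|E) = P(E|H) × P(H) / P(E)

Rearranging for P(H):
P(H) = P(H|E) × P(E) / P(E|H)
     = 0.8571 × 0.5857 / 0.6125
     = 0.50200347 / 0.6125
     = 0.8196


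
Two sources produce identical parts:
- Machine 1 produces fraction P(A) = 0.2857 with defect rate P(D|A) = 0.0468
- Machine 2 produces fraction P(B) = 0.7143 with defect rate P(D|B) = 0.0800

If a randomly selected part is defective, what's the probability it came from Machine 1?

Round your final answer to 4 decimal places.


Let A = from Machine 1, D = defective

Given:
- P(A) = 0.2857, P(B) = 0.7143
- P(D|A) = 0.0468, P(D|B) = 0.0800

Step 1: Find P(D)
P(D) = P(D|A)P(A) + P(D|B)P(B)
     = 0.0468 × 0.2857 + 0.0800 × 0.7143
     = 0.01337076 + 0.05714400
     = 0.07051476

Step 2: Apply Bayes' theorem
P(A|D) = P(D|A)P(A) / P(D)
       = 0.01337076 / 0.07051476
       = 0.1896


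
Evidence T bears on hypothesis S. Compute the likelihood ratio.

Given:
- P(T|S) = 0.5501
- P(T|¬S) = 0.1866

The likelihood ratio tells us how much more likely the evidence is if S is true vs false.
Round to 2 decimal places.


Likelihood Ratio (LR) = P(T|S) / P(T|¬S)

LR = 0.5501 / 0.1866
   = 2.95

The evidence is 2.95 times more likely if S is true than if S is false.
LR > 1, so observing T raises the odds in favor of S.
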